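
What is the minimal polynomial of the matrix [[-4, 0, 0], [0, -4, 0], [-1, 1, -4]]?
The characteristic polynomial factors as (x + 4)^3. The minimal polynomial is ∏(x - λ)^{k_λ} where k_λ is the size of the largest Jordan block at λ.

For λ = -4: rank(A + 4I) = 1, and the largest Jordan block has size 2 (the smallest k with rank((A + 4I)^k) = rank((A + 4I)^(k+1))).

So m_A(x) = (x + 4)^2.

m_A(x) = (x + 4)^2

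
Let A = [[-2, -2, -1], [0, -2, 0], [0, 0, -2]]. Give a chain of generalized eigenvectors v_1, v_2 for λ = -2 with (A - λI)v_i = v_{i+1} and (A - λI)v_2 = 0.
We seek v_1 ∈ ker((A + 2I)^2) \ ker(A + 2I), then set v_{i+1} = (A + 2I) v_i.

One such chain is v_1 = [[-6, 1, -3]]^T, v_2 = [[1, 0, 0]]^T. Check: (A + 2I) v_2 = [[0, 0, 0]]^T = 0.

v_1 = [[-6, 1, -3]]^T, v_2 = [[1, 0, 0]]^T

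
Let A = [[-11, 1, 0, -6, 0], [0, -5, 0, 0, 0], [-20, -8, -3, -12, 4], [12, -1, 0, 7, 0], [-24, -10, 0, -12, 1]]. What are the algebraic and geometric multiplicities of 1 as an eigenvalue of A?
algebraic multiplicity 2, geometric multiplicity 2

The characteristic polynomial is (x - 1)^2(x + 3)(x + 5)^2, so the factor x - 1 appears with exponent 2: the algebraic multiplicity is 2.

rank(A - I) = 3, so the eigenspace has dimension 5 - 3 = 2: the geometric multiplicity is 2.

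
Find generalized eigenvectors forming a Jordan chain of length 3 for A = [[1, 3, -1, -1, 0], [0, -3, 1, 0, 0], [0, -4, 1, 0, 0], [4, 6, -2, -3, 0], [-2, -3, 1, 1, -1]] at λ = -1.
We seek v_1 ∈ ker((A + I)^3) \ ker((A + I)^2), then set v_{i+1} = (A + I) v_i.

One such chain is v_1 = [[0, 0, 1, 0, 0]]^T, v_2 = [[-1, 1, 2, -2, 1]]^T, v_3 = [[1, 0, 0, 2, -1]]^T. Check: (A + I) v_3 = [[0, 0, 0, 0, 0]]^T = 0.

v_1 = [[0, 0, 1, 0, 0]]^T, v_2 = [[-1, 1, 2, -2, 1]]^T, v_3 = [[1, 0, 0, 2, -1]]^T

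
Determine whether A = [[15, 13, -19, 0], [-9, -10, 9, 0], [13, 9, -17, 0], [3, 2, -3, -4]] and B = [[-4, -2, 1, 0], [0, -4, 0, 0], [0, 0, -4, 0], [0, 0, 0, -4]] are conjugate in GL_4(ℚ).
No.

Both have characteristic polynomial (x + 4)^4, but the minimal polynomial of A is (x + 4)^3 while the minimal polynomial of B is (x + 4)^2. The minimal polynomial is a similarity invariant, so A and B are not similar.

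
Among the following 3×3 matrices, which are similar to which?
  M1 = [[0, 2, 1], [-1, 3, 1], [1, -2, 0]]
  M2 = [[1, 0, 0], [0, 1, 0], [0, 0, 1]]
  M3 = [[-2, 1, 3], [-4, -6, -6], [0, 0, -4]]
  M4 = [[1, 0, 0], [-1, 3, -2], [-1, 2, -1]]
3 classes: {M1, M4}, {M2}, {M3}

Characteristic polynomials: χ_{M1} = (x - 1)^3, χ_{M2} = (x - 1)^3, χ_{M3} = (x + 4)^3, χ_{M4} = (x - 1)^3.

{M1, M4}: invariant factors x - 1, (x - 1)^2.

{M2}: invariant factors x - 1, x - 1, x - 1.

{M3}: invariant factors x + 4, (x + 4)^2.

Matrices are similar if and only if their invariant-factor lists agree; the partition into similarity classes is {M1, M4}, {M2}, {M3}.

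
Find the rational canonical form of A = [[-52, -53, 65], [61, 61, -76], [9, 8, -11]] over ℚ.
R = [[0, 0, 0], [1, 0, 15], [0, 1, -2]]

The invariant factors of A (the non-unit diagonal entries of the Smith normal form of xI - A over ℚ[x]) are x(x - 3)(x + 5), each dividing the next. The characteristic polynomial is their product, x(x - 3)(x + 5).

The rational canonical form is the block-diagonal matrix of companion matrices C(f_i):
R = [[0, 0, 0], [1, 0, 15], [0, 1, -2]].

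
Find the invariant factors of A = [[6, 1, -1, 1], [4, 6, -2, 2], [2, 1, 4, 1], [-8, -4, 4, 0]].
x - 4, (x - 4)^3

The Jordan structure of A has elementary divisors (x - 4)^3, (x - 4). Arranging the block sizes at each eigenvalue in decreasing order and taking row products gives the invariant factors.

Invariant factors (smallest first, each dividing the next): x - 4, (x - 4)^3.

Check: the last factor (x - 4)^3 is the minimal polynomial, and the product (x - 4)^4 is the characteristic polynomial.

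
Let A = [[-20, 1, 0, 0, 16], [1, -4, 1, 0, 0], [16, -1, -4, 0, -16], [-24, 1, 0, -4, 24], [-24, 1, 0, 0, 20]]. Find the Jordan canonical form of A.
The characteristic polynomial is det(xI - A) = (x - 4)(x + 4)^4, so the eigenvalues are -4 (algebraic multiplicity 4), 4 (algebraic multiplicity 1).

For λ = -4: rank(A + 4I) = 3, rank((A + 4I)^2) = 2, rank((A + 4I)^3) = 1. The eigenspace has dimension 5 - 3 = 2, so there are 2 Jordan blocks; the rank sequence gives block sizes [3, 1].

For λ = 4: algebraic multiplicity 1 gives one 1×1 block.

Assembling the blocks gives the Jordan form J above.

J = [[-4, 1, 0, 0, 0], [0, -4, 1, 0, 0], [0, 0, -4, 0, 0], [0, 0, 0, -4, 0], [0, 0, 0, 0, 4]]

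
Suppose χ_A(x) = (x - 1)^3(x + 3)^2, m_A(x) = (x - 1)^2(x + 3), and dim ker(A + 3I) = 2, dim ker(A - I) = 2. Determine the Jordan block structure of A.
Jordan blocks: (-3, 1), (-3, 1), (1, 2), (1, 1)

λ = -3: algebraic multiplicity 2 (exponent in χ_A), largest block size 1 (exponent in m_A), 2 blocks (geometric multiplicity). These force block sizes [1, 1].
λ = 1: algebraic multiplicity 3 (exponent in χ_A), largest block size 2 (exponent in m_A), 2 blocks (geometric multiplicity). These force block sizes [2, 1].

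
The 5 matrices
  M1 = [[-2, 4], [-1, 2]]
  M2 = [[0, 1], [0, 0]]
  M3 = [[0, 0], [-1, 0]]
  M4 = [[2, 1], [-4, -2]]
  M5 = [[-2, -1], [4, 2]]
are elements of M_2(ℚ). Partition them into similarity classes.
1 class: {M1, M2, M3, M4, M5}

Characteristic polynomials: χ_{M1} = x^2, χ_{M2} = x^2, χ_{M3} = x^2, χ_{M4} = x^2, χ_{M5} = x^2.

{M1, M2, M3, M4, M5}: invariant factors x^2.

Matrices are similar if and only if their invariant-factor lists agree; the partition into similarity classes is {M1, M2, M3, M4, M5}.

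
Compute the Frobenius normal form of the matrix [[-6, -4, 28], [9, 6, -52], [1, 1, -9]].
The invariant factors of A (the non-unit diagonal entries of the Smith normal form of xI - A over ℚ[x]) are (x + 2)^2(x + 5), each dividing the next. The characteristic polynomial is their product, (x + 2)^2(x + 5).

The rational canonical form is the block-diagonal matrix of companion matrices C(f_i):
R = [[0, 0, -20], [1, 0, -24], [0, 1, -9]].

R = [[0, 0, -20], [1, 0, -24], [0, 1, -9]]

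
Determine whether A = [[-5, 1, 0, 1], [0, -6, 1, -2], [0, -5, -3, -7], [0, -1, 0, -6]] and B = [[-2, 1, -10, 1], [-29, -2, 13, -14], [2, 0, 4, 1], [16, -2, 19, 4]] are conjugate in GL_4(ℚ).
No.

trace(A) = -20 but trace(B) = 4. The trace is a similarity invariant, so A and B are not similar.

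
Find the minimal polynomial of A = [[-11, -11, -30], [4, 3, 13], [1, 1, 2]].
The characteristic polynomial factors as (x + 2)^3. The minimal polynomial is ∏(x - λ)^{k_λ} where k_λ is the size of the largest Jordan block at λ.

For λ = -2: rank(A + 2I) = 2, and the largest Jordan block has size 3 (the smallest k with rank((A + 2I)^k) = rank((A + 2I)^(k+1))).

So m_A(x) = (x + 2)^3.

m_A(x) = (x + 2)^3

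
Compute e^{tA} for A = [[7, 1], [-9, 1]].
e^{tA} = [[(3*t + 1)*e^{4*t}, t*e^{4*t}], [-9*t*e^{4*t}, (1 - 3*t)*e^{4*t}]]

A has Jordan form J = [[4, 1], [0, 4]] with A = PJP^{-1}, so e^{tA} = P e^{tJ} P^{-1}.

For a Jordan block J_k(λ), e^{tJ_k(λ)} = e^{λt} · (I + tN + t^2 N^2/2! + ... + t^{k-1} N^{k-1}/(k-1)!) where N is the nilpotent superdiagonal part.

Assembling the blocks and conjugating back gives the entries of e^{tA} as shown above.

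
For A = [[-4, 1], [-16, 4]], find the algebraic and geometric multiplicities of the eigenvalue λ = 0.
algebraic multiplicity 2, geometric multiplicity 1

The characteristic polynomial is x^2, so the factor x appears with exponent 2: the algebraic multiplicity is 2.

rank(A) = 1, so the eigenspace has dimension 2 - 1 = 1: the geometric multiplicity is 1.

Since 1 < 2, A is not diagonalizable.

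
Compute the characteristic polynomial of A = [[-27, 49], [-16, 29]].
xI - A = [[x + 27, -49], [16, x - 29]].

Expanding det(xI - A) along the first row:
det(xI - A) = + (x + 27)·det([[x - 29]]) - (-49)·det([[16]]).

Evaluating gives χ_A(x) = x^2 - 2x + 1 = (x - 1)^2.

χ_A(x) = (x - 1)^2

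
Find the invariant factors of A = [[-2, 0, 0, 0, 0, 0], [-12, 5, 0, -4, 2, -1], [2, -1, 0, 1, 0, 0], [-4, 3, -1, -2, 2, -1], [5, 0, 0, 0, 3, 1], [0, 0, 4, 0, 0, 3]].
x - 1, (x - 3)^2(x - 1)^2(x + 2)

The Jordan structure of A has elementary divisors (x + 2), (x - 1)^2, (x - 1), (x - 3)^2. Arranging the block sizes at each eigenvalue in decreasing order and taking row products gives the invariant factors.

Invariant factors (smallest first, each dividing the next): x - 1, (x - 3)^2(x - 1)^2(x + 2).

Check: the last factor (x - 3)^2(x - 1)^2(x + 2) is the minimal polynomial, and the product (x - 3)^2(x - 1)^3(x + 2) is the characteristic polynomial.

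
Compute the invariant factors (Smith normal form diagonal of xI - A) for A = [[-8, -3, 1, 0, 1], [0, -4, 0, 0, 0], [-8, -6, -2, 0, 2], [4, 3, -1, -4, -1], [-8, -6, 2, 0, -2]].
The Jordan structure of A has elementary divisors (x + 4)^2, (x + 4), (x + 4), (x + 4). Arranging the block sizes at each eigenvalue in decreasing order and taking row products gives the invariant factors.

Invariant factors (smallest first, each dividing the next): x + 4, x + 4, x + 4, (x + 4)^2.

Check: the last factor (x + 4)^2 is the minimal polynomial, and the product (x + 4)^5 is the characteristic polynomial.

x + 4, x + 4, x + 4, (x + 4)^2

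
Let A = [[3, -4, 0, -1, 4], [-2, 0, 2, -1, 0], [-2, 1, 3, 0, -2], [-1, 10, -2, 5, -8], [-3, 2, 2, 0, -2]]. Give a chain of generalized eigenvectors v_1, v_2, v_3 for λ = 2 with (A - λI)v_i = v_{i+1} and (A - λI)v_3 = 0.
v_1 = [[0, 0, 0, 1, 0]]^T, v_2 = [[-1, -1, 0, 3, 0]]^T, v_3 = [[0, 1, 1, 0, 1]]^T

We seek v_1 ∈ ker((A - 2I)^3) \ ker((A - 2I)^2), then set v_{i+1} = (A - 2I) v_i.

One such chain is v_1 = [[0, 0, 0, 1, 0]]^T, v_2 = [[-1, -1, 0, 3, 0]]^T, v_3 = [[0, 1, 1, 0, 1]]^T. Check: (A - 2I) v_3 = [[0, 0, 0, 0, 0]]^T = 0.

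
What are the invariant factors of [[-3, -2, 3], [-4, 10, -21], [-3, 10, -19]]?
The Jordan structure of A has elementary divisors (x + 4)^3. Arranging the block sizes at each eigenvalue in decreasing order and taking row products gives the invariant factors.

Invariant factors (smallest first, each dividing the next): (x + 4)^3.

Check: the last factor (x + 4)^3 is the minimal polynomial, and the product (x + 4)^3 is the characteristic polynomial.

(x + 4)^3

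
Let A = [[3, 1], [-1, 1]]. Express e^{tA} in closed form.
e^{tA} = [[(t + 1)*e^{2*t}, t*e^{2*t}], [-t*e^{2*t}, (1 - t)*e^{2*t}]]

A has Jordan form J = [[2, 1], [0, 2]] with A = PJP^{-1}, so e^{tA} = P e^{tJ} P^{-1}.

For a Jordan block J_k(λ), e^{tJ_k(λ)} = e^{λt} · (I + tN + t^2 N^2/2! + ... + t^{k-1} N^{k-1}/(k-1)!) where N is the nilpotent superdiagonal part.

Assembling the blocks and conjugating back gives the entries of e^{tA} as shown above.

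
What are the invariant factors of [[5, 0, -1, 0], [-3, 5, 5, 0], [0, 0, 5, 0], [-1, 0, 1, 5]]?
The Jordan structure of A has elementary divisors (x - 5)^3, (x - 5). Arranging the block sizes at each eigenvalue in decreasing order and taking row products gives the invariant factors.

Invariant factors (smallest first, each dividing the next): x - 5, (x - 5)^3.

Check: the last factor (x - 5)^3 is the minimal polynomial, and the product (x - 5)^4 is the characteristic polynomial.

x - 5, (x - 5)^3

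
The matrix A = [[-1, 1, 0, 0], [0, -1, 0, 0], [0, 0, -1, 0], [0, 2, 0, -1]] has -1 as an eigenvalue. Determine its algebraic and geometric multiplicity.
algebraic multiplicity 4, geometric multiplicity 3

The characteristic polynomial is (x + 1)^4, so the factor x + 1 appears with exponent 4: the algebraic multiplicity is 4.

rank(A + I) = 1, so the eigenspace has dimension 4 - 1 = 3: the geometric multiplicity is 3.

Since 3 < 4, A is not diagonalizable.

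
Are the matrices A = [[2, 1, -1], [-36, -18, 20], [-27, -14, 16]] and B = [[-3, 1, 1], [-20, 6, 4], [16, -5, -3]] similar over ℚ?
Yes.

Two matrices over a field are similar if and only if they have the same invariant factors.

Both A and B have characteristic polynomial (x - 2)(x + 1)^2 and minimal polynomial (x - 2)(x + 1)^2. Computing further, both have invariant factors (x - 2)(x + 1)^2. Hence A and B are similar.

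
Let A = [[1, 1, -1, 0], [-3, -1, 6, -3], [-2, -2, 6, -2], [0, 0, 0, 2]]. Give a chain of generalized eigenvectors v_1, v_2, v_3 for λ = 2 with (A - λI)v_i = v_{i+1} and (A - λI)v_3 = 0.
We seek v_1 ∈ ker((A - 2I)^3) \ ker((A - 2I)^2), then set v_{i+1} = (A - 2I) v_i.

One such chain is v_1 = [[0, 1, 1, 0]]^T, v_2 = [[0, 3, 2, 0]]^T, v_3 = [[1, 3, 2, 0]]^T. Check: (A - 2I) v_3 = [[0, 0, 0, 0]]^T = 0.

v_1 = [[0, 1, 1, 0]]^T, v_2 = [[0, 3, 2, 0]]^T, v_3 = [[1, 3, 2, 0]]^T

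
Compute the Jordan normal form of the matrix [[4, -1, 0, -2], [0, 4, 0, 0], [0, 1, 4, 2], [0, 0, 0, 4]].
The characteristic polynomial is det(xI - A) = (x - 4)^4, so the eigenvalues are 4 (algebraic multiplicity 4).

For λ = 4: rank(A - 4I) = 1, rank((A - 4I)^2) = 0. The eigenspace has dimension 4 - 1 = 3, so there are 3 Jordan blocks; the rank sequence gives block sizes [2, 1, 1].

Assembling the blocks gives the Jordan form J above.

J = [[4, 1, 0, 0], [0, 4, 0, 0], [0, 0, 4, 0], [0, 0, 0, 4]]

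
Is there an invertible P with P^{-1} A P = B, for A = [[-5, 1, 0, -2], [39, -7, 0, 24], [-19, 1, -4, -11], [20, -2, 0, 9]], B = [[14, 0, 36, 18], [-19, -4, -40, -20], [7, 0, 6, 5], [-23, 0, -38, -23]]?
Two matrices over a field are similar if and only if they have the same invariant factors.

Both A and B have characteristic polynomial (x - 5)(x + 4)^3 and minimal polynomial (x - 5)(x + 4)^2. Computing further, both have invariant factors x + 4, (x - 5)(x + 4)^2. Hence A and B are similar.

Yes.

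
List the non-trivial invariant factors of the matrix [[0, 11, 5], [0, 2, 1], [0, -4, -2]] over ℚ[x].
The Jordan structure of A has elementary divisors x^3. Arranging the block sizes at each eigenvalue in decreasing order and taking row products gives the invariant factors.

Invariant factors (smallest first, each dividing the next): x^3.

Check: the last factor x^3 is the minimal polynomial, and the product x^3 is the characteristic polynomial.

x^3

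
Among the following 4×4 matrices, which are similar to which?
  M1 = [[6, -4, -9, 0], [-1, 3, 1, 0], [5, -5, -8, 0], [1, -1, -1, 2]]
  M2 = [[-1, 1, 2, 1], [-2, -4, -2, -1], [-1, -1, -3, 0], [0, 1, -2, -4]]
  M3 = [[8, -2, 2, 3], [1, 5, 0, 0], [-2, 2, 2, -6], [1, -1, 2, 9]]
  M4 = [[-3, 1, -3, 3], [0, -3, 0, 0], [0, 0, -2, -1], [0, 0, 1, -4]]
3 classes: {M1}, {M2, M4}, {M3}

Characteristic polynomials: χ_{M1} = (x - 2)^3(x + 3), χ_{M2} = (x + 3)^4, χ_{M3} = (x - 6)^4, χ_{M4} = (x + 3)^4.

{M1}: invariant factors x - 2, (x - 2)^2(x + 3).

{M2, M4}: invariant factors (x + 3)^2, (x + 3)^2.

{M3}: invariant factors x - 6, (x - 6)^3.

Matrices are similar if and only if their invariant-factor lists agree; the partition into similarity classes is {M1}, {M2, M4}, {M3}.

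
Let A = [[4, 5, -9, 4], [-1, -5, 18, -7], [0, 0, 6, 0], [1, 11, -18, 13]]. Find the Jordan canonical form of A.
The characteristic polynomial is det(xI - A) = (x - 6)^2(x - 3)^2, so the eigenvalues are 3 (algebraic multiplicity 2), 6 (algebraic multiplicity 2).

For λ = 3: rank(A - 3I) = 3, rank((A - 3I)^2) = 2. The eigenspace has dimension 4 - 3 = 1, so there is 1 Jordan block; the rank sequence gives block sizes [2].

For λ = 6: rank(A - 6I) = 2. The eigenspace has dimension 4 - 2 = 2, so there are 2 Jordan blocks; the rank sequence gives block sizes [1, 1].

Assembling the blocks gives the Jordan form J above.

J = [[3, 1, 0, 0], [0, 3, 0, 0], [0, 0, 6, 0], [0, 0, 0, 6]]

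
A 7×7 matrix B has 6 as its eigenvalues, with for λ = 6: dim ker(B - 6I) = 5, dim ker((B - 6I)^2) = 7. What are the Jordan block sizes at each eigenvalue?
λ = 6: successive nullity increments [5, 2] count blocks of size ≥ k; block sizes are [2, 2, 1, 1, 1].

Jordan blocks: (6, 2), (6, 2), (6, 1), (6, 1), (6, 1)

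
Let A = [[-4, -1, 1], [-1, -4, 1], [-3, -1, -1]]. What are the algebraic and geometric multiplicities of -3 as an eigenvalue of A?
algebraic multiplicity 3, geometric multiplicity 1

The characteristic polynomial is (x + 3)^3, so the factor x + 3 appears with exponent 3: the algebraic multiplicity is 3.

rank(A + 3I) = 2, so the eigenspace has dimension 3 - 2 = 1: the geometric multiplicity is 1.

Since 1 < 3, A is not diagonalizable.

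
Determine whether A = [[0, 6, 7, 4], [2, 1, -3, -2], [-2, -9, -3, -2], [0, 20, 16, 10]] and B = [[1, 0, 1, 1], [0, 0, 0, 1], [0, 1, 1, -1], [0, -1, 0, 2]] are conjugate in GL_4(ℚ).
No.

trace(A) = 8 but trace(B) = 4. The trace is a similarity invariant, so A and B are not similar.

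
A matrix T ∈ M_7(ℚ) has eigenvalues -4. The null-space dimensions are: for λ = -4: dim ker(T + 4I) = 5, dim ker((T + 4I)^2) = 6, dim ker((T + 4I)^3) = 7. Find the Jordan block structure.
λ = -4: successive nullity increments [5, 1, 1] count blocks of size ≥ k; block sizes are [3, 1, 1, 1, 1].

Jordan blocks: (-4, 3), (-4, 1), (-4, 1), (-4, 1), (-4, 1)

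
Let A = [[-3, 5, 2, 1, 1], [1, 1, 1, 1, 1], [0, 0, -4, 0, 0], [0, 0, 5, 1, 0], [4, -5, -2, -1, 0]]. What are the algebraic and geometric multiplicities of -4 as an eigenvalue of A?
algebraic multiplicity 2, geometric multiplicity 1

The characteristic polynomial is (x - 1)^3(x + 4)^2, so the factor x + 4 appears with exponent 2: the algebraic multiplicity is 2.

rank(A + 4I) = 4, so the eigenspace has dimension 5 - 4 = 1: the geometric multiplicity is 1.

Since 1 < 2, A is not diagonalizable.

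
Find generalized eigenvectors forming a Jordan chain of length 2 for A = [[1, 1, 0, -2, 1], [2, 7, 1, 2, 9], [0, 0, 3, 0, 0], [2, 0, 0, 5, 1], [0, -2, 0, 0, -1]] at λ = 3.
v_1 = [[0, -2, -1, 0, 1]]^T, v_2 = [[-1, 0, 0, 1, 0]]^T

We seek v_1 ∈ ker((A - 3I)^2) \ ker(A - 3I), then set v_{i+1} = (A - 3I) v_i.

One such chain is v_1 = [[0, -2, -1, 0, 1]]^T, v_2 = [[-1, 0, 0, 1, 0]]^T. Check: (A - 3I) v_2 = [[0, 0, 0, 0, 0]]^T = 0.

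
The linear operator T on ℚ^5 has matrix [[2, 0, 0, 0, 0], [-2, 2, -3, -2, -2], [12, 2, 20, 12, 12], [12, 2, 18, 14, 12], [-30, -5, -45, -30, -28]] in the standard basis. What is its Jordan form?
The characteristic polynomial is det(xI - A) = (x - 2)^5, so the eigenvalues are 2 (algebraic multiplicity 5).

For λ = 2: rank(A - 2I) = 2, rank((A - 2I)^2) = 1, rank((A - 2I)^3) = 0. The eigenspace has dimension 5 - 2 = 3, so there are 3 Jordan blocks; the rank sequence gives block sizes [3, 1, 1].

Assembling the blocks gives the Jordan form J above.

J = [[2, 1, 0, 0, 0], [0, 2, 1, 0, 0], [0, 0, 2, 0, 0], [0, 0, 0, 2, 0], [0, 0, 0, 0, 2]]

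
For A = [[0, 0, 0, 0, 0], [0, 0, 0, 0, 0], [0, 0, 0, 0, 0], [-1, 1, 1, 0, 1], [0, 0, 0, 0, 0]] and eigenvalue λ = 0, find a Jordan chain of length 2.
We seek v_1 ∈ ker(A^2) \ ker(A), then set v_{i+1} = A v_i.

One such chain is v_1 = [[0, 3, -2, 9, 0]]^T, v_2 = [[0, 0, 0, 1, 0]]^T. Check: A v_2 = [[0, 0, 0, 0, 0]]^T = 0.

v_1 = [[0, 3, -2, 9, 0]]^T, v_2 = [[0, 0, 0, 1, 0]]^T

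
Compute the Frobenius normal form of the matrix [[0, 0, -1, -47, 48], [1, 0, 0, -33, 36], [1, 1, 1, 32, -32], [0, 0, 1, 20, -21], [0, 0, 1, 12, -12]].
R = [[0, 0, 0, 0, 27], [1, 0, 0, 0, 45], [0, 1, 0, 0, -9], [0, 0, 1, 0, -21], [0, 0, 0, 1, 9]]

The invariant factors of A (the non-unit diagonal entries of the Smith normal form of xI - A over ℚ[x]) are (x - 3)(x^2 - 3x - 3)^2, each dividing the next. The characteristic polynomial is their product, (x - 3)(x^2 - 3x - 3)^2.

The rational canonical form is the block-diagonal matrix of companion matrices C(f_i):
R = [[0, 0, 0, 0, 27], [1, 0, 0, 0, 45], [0, 1, 0, 0, -9], [0, 0, 1, 0, -21], [0, 0, 0, 1, 9]].

Note the characteristic polynomial does not split into linear factors over ℚ, so A has no Jordan form over ℚ; the rational canonical form exists over any field.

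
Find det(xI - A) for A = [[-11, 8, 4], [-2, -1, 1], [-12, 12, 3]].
xI - A = [[x + 11, -8, -4], [2, x + 1, -1], [12, -12, x - 3]].

Expanding det(xI - A) along the first row:
det(xI - A) = + (x + 11)·det([[x + 1, -1], [-12, x - 3]]) - (-8)·det([[2, -1], [12, x - 3]]) + (-4)·det([[2, x + 1], [12, -12]]).

Evaluating gives χ_A(x) = x^3 + 9x^2 + 27x + 27 = (x + 3)^3.

χ_A(x) = (x + 3)^3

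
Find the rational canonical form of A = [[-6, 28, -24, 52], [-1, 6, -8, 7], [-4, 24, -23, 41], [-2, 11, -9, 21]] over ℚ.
R = [[0, 0, 0, -2], [1, 0, 0, -3], [0, 1, 0, -1], [0, 0, 1, -2]]

The invariant factors of A (the non-unit diagonal entries of the Smith normal form of xI - A over ℚ[x]) are (x + 2)(x^3 + x + 1), each dividing the next. The characteristic polynomial is their product, (x + 2)(x^3 + x + 1).

The rational canonical form is the block-diagonal matrix of companion matrices C(f_i):
R = [[0, 0, 0, -2], [1, 0, 0, -3], [0, 1, 0, -1], [0, 0, 1, -2]].

Note the characteristic polynomial does not split into linear factors over ℚ, so A has no Jordan form over ℚ; the rational canonical form exists over any field.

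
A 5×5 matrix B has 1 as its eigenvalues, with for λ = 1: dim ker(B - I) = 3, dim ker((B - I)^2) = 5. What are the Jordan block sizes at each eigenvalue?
Jordan blocks: (1, 2), (1, 2), (1, 1)

λ = 1: successive nullity increments [3, 2] count blocks of size ≥ k; block sizes are [2, 2, 1].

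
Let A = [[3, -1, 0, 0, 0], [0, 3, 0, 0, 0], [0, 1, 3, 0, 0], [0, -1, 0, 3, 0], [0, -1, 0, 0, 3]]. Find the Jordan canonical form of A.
The characteristic polynomial is det(xI - A) = (x - 3)^5, so the eigenvalues are 3 (algebraic multiplicity 5).

For λ = 3: rank(A - 3I) = 1, rank((A - 3I)^2) = 0. The eigenspace has dimension 5 - 1 = 4, so there are 4 Jordan blocks; the rank sequence gives block sizes [2, 1, 1, 1].

Assembling the blocks gives the Jordan form J above.

J = [[3, 1, 0, 0, 0], [0, 3, 0, 0, 0], [0, 0, 3, 0, 0], [0, 0, 0, 3, 0], [0, 0, 0, 0, 3]]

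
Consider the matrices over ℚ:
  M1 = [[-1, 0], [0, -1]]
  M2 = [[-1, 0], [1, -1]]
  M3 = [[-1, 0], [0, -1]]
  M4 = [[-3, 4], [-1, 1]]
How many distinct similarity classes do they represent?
2 classes: {M1, M3}, {M2, M4}

Characteristic polynomials: χ_{M1} = (x + 1)^2, χ_{M2} = (x + 1)^2, χ_{M3} = (x + 1)^2, χ_{M4} = (x + 1)^2.

{M1, M3}: invariant factors x + 1, x + 1.

{M2, M4}: invariant factors (x + 1)^2.

Matrices are similar if and only if their invariant-factor lists agree; the partition into similarity classes is {M1, M3}, {M2, M4}.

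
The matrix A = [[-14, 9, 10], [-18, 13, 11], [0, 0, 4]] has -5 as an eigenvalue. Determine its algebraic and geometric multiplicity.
The characteristic polynomial is (x - 4)^2(x + 5), so the factor x + 5 appears with exponent 1: the algebraic multiplicity is 1.

rank(A + 5I) = 2, so the eigenspace has dimension 3 - 2 = 1: the geometric multiplicity is 1.

algebraic multiplicity 1, geometric multiplicity 1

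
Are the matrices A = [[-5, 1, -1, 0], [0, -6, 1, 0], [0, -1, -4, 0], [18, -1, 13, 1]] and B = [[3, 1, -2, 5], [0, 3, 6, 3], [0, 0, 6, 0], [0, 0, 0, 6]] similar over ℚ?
trace(A) = -14 but trace(B) = 18. The trace is a similarity invariant, so A and B are not similar.

No.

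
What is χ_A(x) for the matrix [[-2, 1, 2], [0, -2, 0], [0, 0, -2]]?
χ_A(x) = (x + 2)^3

xI - A = [[x + 2, -1, -2], [0, x + 2, 0], [0, 0, x + 2]].

Expanding det(xI - A) along the first row:
det(xI - A) = + (x + 2)·det([[x + 2, 0], [0, x + 2]]) - (-1)·det([[0, 0], [0, x + 2]]) + (-2)·det([[0, x + 2], [0, 0]]).

Evaluating gives χ_A(x) = x^3 + 6x^2 + 12x + 8 = (x + 2)^3.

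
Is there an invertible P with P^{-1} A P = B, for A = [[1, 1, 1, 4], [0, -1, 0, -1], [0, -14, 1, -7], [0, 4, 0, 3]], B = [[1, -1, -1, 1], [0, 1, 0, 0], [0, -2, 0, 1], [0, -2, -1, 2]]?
Yes.

Two matrices over a field are similar if and only if they have the same invariant factors.

Both A and B have characteristic polynomial (x - 1)^4 and minimal polynomial (x - 1)^2. Computing further, both have invariant factors (x - 1)^2, (x - 1)^2. Hence A and B are similar.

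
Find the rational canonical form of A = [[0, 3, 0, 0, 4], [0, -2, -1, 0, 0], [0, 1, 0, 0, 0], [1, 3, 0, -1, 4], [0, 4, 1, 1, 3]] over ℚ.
The invariant factors of A (the non-unit diagonal entries of the Smith normal form of xI - A over ℚ[x]) are (x + 1)^2, (x - 4)(x + 1)^2, each dividing the next. The characteristic polynomial is their product, (x - 4)(x + 1)^4.

The rational canonical form is the block-diagonal matrix of companion matrices C(f_i):
R = [[0, -1, 0, 0, 0], [1, -2, 0, 0, 0], [0, 0, 0, 0, 4], [0, 0, 1, 0, 7], [0, 0, 0, 1, 2]].

R = [[0, -1, 0, 0, 0], [1, -2, 0, 0, 0], [0, 0, 0, 0, 4], [0, 0, 1, 0, 7], [0, 0, 0, 1, 2]]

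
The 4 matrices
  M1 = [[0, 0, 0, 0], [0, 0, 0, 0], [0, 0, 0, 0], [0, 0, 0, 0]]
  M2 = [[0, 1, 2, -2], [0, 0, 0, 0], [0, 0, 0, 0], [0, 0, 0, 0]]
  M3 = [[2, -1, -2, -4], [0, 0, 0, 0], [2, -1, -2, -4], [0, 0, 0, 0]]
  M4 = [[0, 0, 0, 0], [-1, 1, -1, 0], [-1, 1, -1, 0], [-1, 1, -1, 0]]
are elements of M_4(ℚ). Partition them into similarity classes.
Characteristic polynomials: χ_{M1} = x^4, χ_{M2} = x^4, χ_{M3} = x^4, χ_{M4} = x^4.

{M1}: invariant factors x, x, x, x.

{M2, M3, M4}: invariant factors x, x, x^2.

Matrices are similar if and only if their invariant-factor lists agree; the partition into similarity classes is {M1}, {M2, M3, M4}.

2 classes: {M1}, {M2, M3, M4}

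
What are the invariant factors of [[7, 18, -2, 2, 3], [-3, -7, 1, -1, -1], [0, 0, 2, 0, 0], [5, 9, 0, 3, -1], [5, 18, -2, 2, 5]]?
(x - 2)^2, (x - 2)^3

The Jordan structure of A has elementary divisors (x - 2)^3, (x - 2)^2. Arranging the block sizes at each eigenvalue in decreasing order and taking row products gives the invariant factors.

Invariant factors (smallest first, each dividing the next): (x - 2)^2, (x - 2)^3.

Check: the last factor (x - 2)^3 is the minimal polynomial, and the product (x - 2)^5 is the characteristic polynomial.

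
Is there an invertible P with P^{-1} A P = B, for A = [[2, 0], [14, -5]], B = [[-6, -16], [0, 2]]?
No.

trace(A) = -3 but trace(B) = -4. The trace is a similarity invariant, so A and B are not similar.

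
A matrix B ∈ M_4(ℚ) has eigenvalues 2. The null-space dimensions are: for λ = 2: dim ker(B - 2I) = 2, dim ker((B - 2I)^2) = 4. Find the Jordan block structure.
λ = 2: successive nullity increments [2, 2] count blocks of size ≥ k; block sizes are [2, 2].

Jordan blocks: (2, 2), (2, 2)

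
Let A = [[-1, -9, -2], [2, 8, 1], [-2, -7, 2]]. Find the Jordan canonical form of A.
J = [[3, 1, 0], [0, 3, 1], [0, 0, 3]]

The characteristic polynomial is det(xI - A) = (x - 3)^3, so the eigenvalues are 3 (algebraic multiplicity 3).

For λ = 3: rank(A - 3I) = 2, rank((A - 3I)^2) = 1, rank((A - 3I)^3) = 0. The eigenspace has dimension 3 - 2 = 1, so there is 1 Jordan block; the rank sequence gives block sizes [3].

Assembling the blocks gives the Jordan form J above.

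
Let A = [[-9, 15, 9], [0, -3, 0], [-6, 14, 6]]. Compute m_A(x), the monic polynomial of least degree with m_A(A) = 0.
m_A(x) = x(x + 3)^2

The characteristic polynomial factors as x(x + 3)^2. The minimal polynomial is ∏(x - λ)^{k_λ} where k_λ is the size of the largest Jordan block at λ.

For λ = -3: rank(A + 3I) = 2, and the largest Jordan block has size 2 (the smallest k with rank((A + 3I)^k) = rank((A + 3I)^(k+1))).
For λ = 0: rank(A) = 2, and the largest Jordan block has size 1 (the smallest k with rank(A^k) = rank(A^(k+1))).

So m_A(x) = x(x + 3)^2.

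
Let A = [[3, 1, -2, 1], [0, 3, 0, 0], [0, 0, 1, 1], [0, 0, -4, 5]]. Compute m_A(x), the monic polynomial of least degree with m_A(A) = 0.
m_A(x) = (x - 3)^2

The characteristic polynomial factors as (x - 3)^4. The minimal polynomial is ∏(x - λ)^{k_λ} where k_λ is the size of the largest Jordan block at λ.

For λ = 3: rank(A - 3I) = 2, and the largest Jordan block has size 2 (the smallest k with rank((A - 3I)^k) = rank((A - 3I)^(k+1))).

So m_A(x) = (x - 3)^2.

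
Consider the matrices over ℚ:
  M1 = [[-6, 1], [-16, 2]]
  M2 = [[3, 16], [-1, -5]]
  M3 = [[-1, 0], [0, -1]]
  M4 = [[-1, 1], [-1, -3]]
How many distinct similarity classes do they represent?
Characteristic polynomials: χ_{M1} = (x + 2)^2, χ_{M2} = (x + 1)^2, χ_{M3} = (x + 1)^2, χ_{M4} = (x + 2)^2.

{M1, M4}: invariant factors (x + 2)^2.

{M2}: invariant factors (x + 1)^2.

{M3}: invariant factors x + 1, x + 1.

Matrices are similar if and only if their invariant-factor lists agree; the partition into similarity classes is {M1, M4}, {M2}, {M3}.

3 classes: {M1, M4}, {M2}, {M3}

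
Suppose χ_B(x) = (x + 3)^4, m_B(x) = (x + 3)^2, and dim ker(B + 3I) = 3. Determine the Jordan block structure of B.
Jordan blocks: (-3, 2), (-3, 1), (-3, 1)

λ = -3: algebraic multiplicity 4 (exponent in χ_B), largest block size 2 (exponent in m_B), 3 blocks (geometric multiplicity). These force block sizes [2, 1, 1].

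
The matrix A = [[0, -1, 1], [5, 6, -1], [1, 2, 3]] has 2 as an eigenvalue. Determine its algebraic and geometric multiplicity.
algebraic multiplicity 2, geometric multiplicity 1

The characteristic polynomial is (x - 5)(x - 2)^2, so the factor x - 2 appears with exponent 2: the algebraic multiplicity is 2.

rank(A - 2I) = 2, so the eigenspace has dimension 3 - 2 = 1: the geometric multiplicity is 1.

Since 1 < 2, A is not diagonalizable.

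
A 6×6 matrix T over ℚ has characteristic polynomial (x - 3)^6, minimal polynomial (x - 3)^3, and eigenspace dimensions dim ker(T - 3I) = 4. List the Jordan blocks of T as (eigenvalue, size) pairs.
λ = 3: algebraic multiplicity 6 (exponent in χ_T), largest block size 3 (exponent in m_T), 4 blocks (geometric multiplicity). These force block sizes [3, 1, 1, 1].

Jordan blocks: (3, 3), (3, 1), (3, 1), (3, 1)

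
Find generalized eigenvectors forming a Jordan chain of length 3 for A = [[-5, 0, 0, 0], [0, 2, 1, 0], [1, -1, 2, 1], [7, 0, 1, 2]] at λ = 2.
v_1 = [[0, 0, 0, 1]]^T, v_2 = [[0, 0, 1, 0]]^T, v_3 = [[0, 1, 0, 1]]^T

We seek v_1 ∈ ker((A - 2I)^3) \ ker((A - 2I)^2), then set v_{i+1} = (A - 2I) v_i.

One such chain is v_1 = [[0, 0, 0, 1]]^T, v_2 = [[0, 0, 1, 0]]^T, v_3 = [[0, 1, 0, 1]]^T. Check: (A - 2I) v_3 = [[0, 0, 0, 0]]^T = 0.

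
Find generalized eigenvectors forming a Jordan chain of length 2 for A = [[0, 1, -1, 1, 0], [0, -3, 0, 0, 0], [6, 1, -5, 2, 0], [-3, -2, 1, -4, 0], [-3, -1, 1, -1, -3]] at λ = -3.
v_1 = [[0, 1, 0, 0, 0]]^T, v_2 = [[1, 0, 1, -2, -1]]^T

We seek v_1 ∈ ker((A + 3I)^2) \ ker(A + 3I), then set v_{i+1} = (A + 3I) v_i.

One such chain is v_1 = [[0, 1, 0, 0, 0]]^T, v_2 = [[1, 0, 1, -2, -1]]^T. Check: (A + 3I) v_2 = [[0, 0, 0, 0, 0]]^T = 0.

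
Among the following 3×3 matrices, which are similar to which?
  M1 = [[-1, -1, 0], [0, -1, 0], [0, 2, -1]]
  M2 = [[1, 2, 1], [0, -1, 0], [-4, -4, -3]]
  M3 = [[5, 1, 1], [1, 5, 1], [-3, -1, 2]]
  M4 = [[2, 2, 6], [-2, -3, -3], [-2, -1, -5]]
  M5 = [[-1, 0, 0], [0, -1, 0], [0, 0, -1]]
4 classes: {M1, M2}, {M3}, {M4}, {M5}

Characteristic polynomials: χ_{M1} = (x + 1)^3, χ_{M2} = (x + 1)^3, χ_{M3} = (x - 4)^3, χ_{M4} = (x + 2)^3, χ_{M5} = (x + 1)^3.

{M1, M2}: invariant factors x + 1, (x + 1)^2.

{M3}: invariant factors (x - 4)^3.

{M4}: invariant factors x + 2, (x + 2)^2.

{M5}: invariant factors x + 1, x + 1, x + 1.

Matrices are similar if and only if their invariant-factor lists agree; the partition into similarity classes is {M1, M2}, {M3}, {M4}, {M5}.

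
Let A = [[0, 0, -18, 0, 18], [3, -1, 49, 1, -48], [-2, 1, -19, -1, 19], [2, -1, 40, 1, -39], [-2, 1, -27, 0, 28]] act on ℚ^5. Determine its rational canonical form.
R = [[0, 0, 0, 0, 18], [1, 0, 0, 0, -45], [0, 1, 0, 0, 19], [0, 0, 1, 0, -20], [0, 0, 0, 1, 9]]

The invariant factors of A (the non-unit diagonal entries of the Smith normal form of xI - A over ℚ[x]) are (x - 6)(x - 3)(x^3 + 2x - 1), each dividing the next. The characteristic polynomial is their product, (x - 6)(x - 3)(x^3 + 2x - 1).

The rational canonical form is the block-diagonal matrix of companion matrices C(f_i):
R = [[0, 0, 0, 0, 18], [1, 0, 0, 0, -45], [0, 1, 0, 0, 19], [0, 0, 1, 0, -20], [0, 0, 0, 1, 9]].

Note the characteristic polynomial does not split into linear factors over ℚ, so A has no Jordan form over ℚ; the rational canonical form exists over any field.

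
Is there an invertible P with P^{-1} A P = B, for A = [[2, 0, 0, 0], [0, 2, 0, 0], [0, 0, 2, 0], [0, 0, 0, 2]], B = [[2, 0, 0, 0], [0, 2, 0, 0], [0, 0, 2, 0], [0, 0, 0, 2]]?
Yes.

Two matrices over a field are similar if and only if they have the same invariant factors.

Both A and B have characteristic polynomial (x - 2)^4 and minimal polynomial x - 2. Computing further, both have invariant factors x - 2, x - 2, x - 2, x - 2. Hence A and B are similar.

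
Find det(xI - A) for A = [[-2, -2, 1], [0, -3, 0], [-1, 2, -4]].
χ_A(x) = (x + 3)^3

xI - A = [[x + 2, 2, -1], [0, x + 3, 0], [1, -2, x + 4]].

Expanding det(xI - A) along the first row:
det(xI - A) = + (x + 2)·det([[x + 3, 0], [-2, x + 4]]) - (2)·det([[0, 0], [1, x + 4]]) + (-1)·det([[0, x + 3], [1, -2]]).

Evaluating gives χ_A(x) = x^3 + 9x^2 + 27x + 27 = (x + 3)^3.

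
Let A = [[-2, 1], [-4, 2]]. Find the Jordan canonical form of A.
The characteristic polynomial is det(xI - A) = x^2, so the eigenvalues are 0 (algebraic multiplicity 2).

For λ = 0: rank(A) = 1, rank(A^2) = 0. The eigenspace has dimension 2 - 1 = 1, so there is 1 Jordan block; the rank sequence gives block sizes [2].

Assembling the blocks gives the Jordan form J above.

J = [[0, 1], [0, 0]]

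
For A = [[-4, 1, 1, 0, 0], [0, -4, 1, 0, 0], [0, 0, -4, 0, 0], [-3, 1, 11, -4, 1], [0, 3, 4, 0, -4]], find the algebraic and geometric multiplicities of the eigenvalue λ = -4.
algebraic multiplicity 5, geometric multiplicity 2

The characteristic polynomial is (x + 4)^5, so the factor x + 4 appears with exponent 5: the algebraic multiplicity is 5.

rank(A + 4I) = 3, so the eigenspace has dimension 5 - 3 = 2: the geometric multiplicity is 2.

Since 2 < 5, A is not diagonalizable.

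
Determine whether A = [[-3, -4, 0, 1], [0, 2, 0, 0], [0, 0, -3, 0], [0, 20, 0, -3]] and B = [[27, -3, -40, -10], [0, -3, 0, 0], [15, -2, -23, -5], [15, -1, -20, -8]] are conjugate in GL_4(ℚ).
Two matrices over a field are similar if and only if they have the same invariant factors.

Both A and B have characteristic polynomial (x - 2)(x + 3)^3 and minimal polynomial (x - 2)(x + 3)^2. Computing further, both have invariant factors x + 3, (x - 2)(x + 3)^2. Hence A and B are similar.

Yes.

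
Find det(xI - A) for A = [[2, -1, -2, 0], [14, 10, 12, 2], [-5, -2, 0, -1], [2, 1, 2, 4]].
xI - A = [[x - 2, 1, 2, 0], [-14, x - 10, -12, -2], [5, 2, x, 1], [-2, -1, -2, x - 4]].

Expanding det(xI - A) along the first row:
det(xI - A) = + (x - 2)·det([[x - 10, -12, -2], [2, x, 1], [-1, -2, x - 4]]) - (1)·det([[-14, -12, -2], [5, x, 1], [-2, -2, x - 4]]) + (2)·det([[-14, x - 10, -2], [5, 2, 1], [-2, -1, x - 4]]) - (0)·det([[-14, x - 10, -12], [5, 2, x], [-2, -1, -2]]).

Evaluating gives χ_A(x) = x^4 - 16x^3 + 96x^2 - 256x + 256 = (x - 4)^4.

χ_A(x) = (x - 4)^4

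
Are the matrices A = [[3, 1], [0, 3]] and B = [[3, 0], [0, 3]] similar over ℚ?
No.

Both have characteristic polynomial (x - 3)^2, but the minimal polynomial of A is (x - 3)^2 while the minimal polynomial of B is x - 3. The minimal polynomial is a similarity invariant, so A and B are not similar.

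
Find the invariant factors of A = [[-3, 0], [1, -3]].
The Jordan structure of A has elementary divisors (x + 3)^2. Arranging the block sizes at each eigenvalue in decreasing order and taking row products gives the invariant factors.

Invariant factors (smallest first, each dividing the next): (x + 3)^2.

Check: the last factor (x + 3)^2 is the minimal polynomial, and the product (x + 3)^2 is the characteristic polynomial.

(x + 3)^2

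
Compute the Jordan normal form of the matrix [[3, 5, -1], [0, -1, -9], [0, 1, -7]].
The characteristic polynomial is det(xI - A) = (x - 3)(x + 4)^2, so the eigenvalues are -4 (algebraic multiplicity 2), 3 (algebraic multiplicity 1).

For λ = -4: rank(A + 4I) = 2, rank((A + 4I)^2) = 1. The eigenspace has dimension 3 - 2 = 1, so there is 1 Jordan block; the rank sequence gives block sizes [2].

For λ = 3: algebraic multiplicity 1 gives one 1×1 block.

Assembling the blocks gives the Jordan form J above.

J = [[-4, 1, 0], [0, -4, 0], [0, 0, 3]]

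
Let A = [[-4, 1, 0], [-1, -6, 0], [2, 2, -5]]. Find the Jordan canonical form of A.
J = [[-5, 1, 0], [0, -5, 0], [0, 0, -5]]

The characteristic polynomial is det(xI - A) = (x + 5)^3, so the eigenvalues are -5 (algebraic multiplicity 3).

For λ = -5: rank(A + 5I) = 1, rank((A + 5I)^2) = 0. The eigenspace has dimension 3 - 1 = 2, so there are 2 Jordan blocks; the rank sequence gives block sizes [2, 1].

Assembling the blocks gives the Jordan form J above.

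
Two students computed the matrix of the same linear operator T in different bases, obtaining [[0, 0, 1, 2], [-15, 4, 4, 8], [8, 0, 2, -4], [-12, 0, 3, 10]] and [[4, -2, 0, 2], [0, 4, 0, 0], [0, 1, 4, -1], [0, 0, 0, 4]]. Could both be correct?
Both have characteristic polynomial (x - 4)^4, but the minimal polynomial of A is (x - 4)^3 while the minimal polynomial of B is (x - 4)^2. The minimal polynomial is a similarity invariant, so A and B are not similar.

No.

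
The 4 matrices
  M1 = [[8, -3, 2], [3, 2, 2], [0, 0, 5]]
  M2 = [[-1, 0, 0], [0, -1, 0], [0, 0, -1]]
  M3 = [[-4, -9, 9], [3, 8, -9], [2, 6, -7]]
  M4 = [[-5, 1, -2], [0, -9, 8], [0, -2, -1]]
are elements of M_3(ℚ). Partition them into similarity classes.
Characteristic polynomials: χ_{M1} = (x - 5)^3, χ_{M2} = (x + 1)^3, χ_{M3} = (x + 1)^3, χ_{M4} = (x + 5)^3.

{M1}: invariant factors x - 5, (x - 5)^2.

{M2}: invariant factors x + 1, x + 1, x + 1.

{M3}: invariant factors x + 1, (x + 1)^2.

{M4}: invariant factors x + 5, (x + 5)^2.

Matrices are similar if and only if their invariant-factor lists agree; the partition into similarity classes is {M1}, {M2}, {M3}, {M4}.

4 classes: {M1}, {M2}, {M3}, {M4}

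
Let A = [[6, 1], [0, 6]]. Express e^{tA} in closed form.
e^{tA} = [[e^{6*t}, t*e^{6*t}], [0, e^{6*t}]]

A has Jordan form J = [[6, 1], [0, 6]] with A = PJP^{-1}, so e^{tA} = P e^{tJ} P^{-1}.

For a Jordan block J_k(λ), e^{tJ_k(λ)} = e^{λt} · (I + tN + t^2 N^2/2! + ... + t^{k-1} N^{k-1}/(k-1)!) where N is the nilpotent superdiagonal part.

Assembling the blocks and conjugating back gives the entries of e^{tA} as shown above.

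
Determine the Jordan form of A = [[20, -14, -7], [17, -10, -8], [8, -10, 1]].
J = [[-1, 0, 0], [0, 6, 1], [0, 0, 6]]

The characteristic polynomial is det(xI - A) = (x - 6)^2(x + 1), so the eigenvalues are -1 (algebraic multiplicity 1), 6 (algebraic multiplicity 2).

For λ = -1: algebraic multiplicity 1 gives one 1×1 block.

For λ = 6: rank(A - 6I) = 2, rank((A - 6I)^2) = 1. The eigenspace has dimension 3 - 2 = 1, so there is 1 Jordan block; the rank sequence gives block sizes [2].

Assembling the blocks gives the Jordan form J above.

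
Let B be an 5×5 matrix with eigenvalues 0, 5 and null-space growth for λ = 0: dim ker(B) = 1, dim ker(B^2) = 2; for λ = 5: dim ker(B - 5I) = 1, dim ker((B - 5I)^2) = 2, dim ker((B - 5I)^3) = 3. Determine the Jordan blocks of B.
Jordan blocks: (0, 2), (5, 3)

λ = 0: successive nullity increments [1, 1] count blocks of size ≥ k; block sizes are [2].
λ = 5: successive nullity increments [1, 1, 1] count blocks of size ≥ k; block sizes are [3].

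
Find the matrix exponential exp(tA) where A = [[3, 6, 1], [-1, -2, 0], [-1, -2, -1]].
A has Jordan form J = [[0, 1, 0], [0, 0, 1], [0, 0, 0]] with A = PJP^{-1}, so e^{tA} = P e^{tJ} P^{-1}.

For a Jordan block J_k(λ), e^{tJ_k(λ)} = e^{λt} · (I + tN + t^2 N^2/2! + ... + t^{k-1} N^{k-1}/(k-1)!) where N is the nilpotent superdiagonal part.

Assembling the blocks and conjugating back gives the entries of e^{tA} as shown above.

e^{tA} = [[t^2 + 3*t + 1, 2*t*(t + 3), t*(t + 1)], [t*(-t - 2)/2, -t^2 - 2*t + 1, -t^2/2], [-t, -2*t, 1 - t]]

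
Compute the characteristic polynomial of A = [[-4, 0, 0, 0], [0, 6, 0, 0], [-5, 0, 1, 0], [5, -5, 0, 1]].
xI - A = [[x + 4, 0, 0, 0], [0, x - 6, 0, 0], [5, 0, x - 1, 0], [-5, 5, 0, x - 1]].

Expanding det(xI - A) along the first row:
det(xI - A) = + (x + 4)·det([[x - 6, 0, 0], [0, x - 1, 0], [5, 0, x - 1]]) - (0)·det([[0, 0, 0], [5, x - 1, 0], [-5, 0, x - 1]]) + (0)·det([[0, x - 6, 0], [5, 0, 0], [-5, 5, x - 1]]) - (0)·det([[0, x - 6, 0], [5, 0, x - 1], [-5, 5, 0]]).

Evaluating gives χ_A(x) = x^4 - 4x^3 - 19x^2 + 46x - 24 = (x - 6)(x - 1)^2(x + 4).

χ_A(x) = (x - 6)(x - 1)^2(x + 4)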